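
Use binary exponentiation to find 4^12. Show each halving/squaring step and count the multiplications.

Computing 4^12 by squaring (build up from 4^1; each line after the first costs one multiplication):

4^1 = 4
4^2 = (4^1)^2 = 4^2 = 16
4^3 = 4 * 4^2 = 4 * 16 = 64
4^6 = (4^3)^2 = 64^2 = 4096
4^12 = (4^6)^2 = 4096^2 = 16777216

Result: 16777216
Multiplications needed: 4 (4 lines after 4^1)

4^12 = 16777216. Using exponentiation by squaring, this requires 4 multiplications. The key idea: if the exponent is even, square the half-power; if odd, multiply by the base once.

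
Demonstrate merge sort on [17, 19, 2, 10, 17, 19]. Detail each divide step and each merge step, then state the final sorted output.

Merge sort trace:

Split: [17, 19, 2, 10, 17, 19] -> [17, 19, 2] and [10, 17, 19]
  Split: [17, 19, 2] -> [17] and [19, 2]
    Split: [19, 2] -> [19] and [2]
    Merge: [19] + [2] -> [2, 19]
  Merge: [17] + [2, 19] -> [2, 17, 19]
  Split: [10, 17, 19] -> [10] and [17, 19]
    Split: [17, 19] -> [17] and [19]
    Merge: [17] + [19] -> [17, 19]
  Merge: [10] + [17, 19] -> [10, 17, 19]
Merge: [2, 17, 19] + [10, 17, 19] -> [2, 10, 17, 17, 19, 19]

Final sorted array: [2, 10, 17, 17, 19, 19]

The merge sort proceeds by recursively splitting the array and merging sorted halves.
After all merges, the sorted array is [2, 10, 17, 17, 19, 19].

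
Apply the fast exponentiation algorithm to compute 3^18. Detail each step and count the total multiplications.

Computing 3^18 by squaring (build up from 3^1; each line after the first costs one multiplication):

3^1 = 3
3^2 = (3^1)^2 = 3^2 = 9
3^4 = (3^2)^2 = 9^2 = 81
3^8 = (3^4)^2 = 81^2 = 6561
3^9 = 3 * 3^8 = 3 * 6561 = 19683
3^18 = (3^9)^2 = 19683^2 = 387420489

Result: 387420489
Multiplications needed: 5 (5 lines after 3^1)

3^18 = 387420489. Using exponentiation by squaring, this requires 5 multiplications. The key idea: if the exponent is even, square the half-power; if odd, multiply by the base once.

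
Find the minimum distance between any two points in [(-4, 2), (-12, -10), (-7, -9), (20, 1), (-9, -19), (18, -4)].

Computing all pairwise distances among 6 points:

d((-4, 2), (-12, -10)) = 14.4222
d((-4, 2), (-7, -9)) = 11.4018
d((-4, 2), (20, 1)) = 24.0208
d((-4, 2), (-9, -19)) = 21.587
d((-4, 2), (18, -4)) = 22.8035
d((-12, -10), (-7, -9)) = 5.099 <-- minimum
d((-12, -10), (20, 1)) = 33.8378
d((-12, -10), (-9, -19)) = 9.4868
d((-12, -10), (18, -4)) = 30.5941
d((-7, -9), (20, 1)) = 28.7924
d((-7, -9), (-9, -19)) = 10.198
d((-7, -9), (18, -4)) = 25.4951
d((20, 1), (-9, -19)) = 35.2278
d((20, 1), (18, -4)) = 5.3852
d((-9, -19), (18, -4)) = 30.8869

Closest pair: (-12, -10) and (-7, -9) with distance 5.099

The closest pair is (-12, -10) and (-7, -9) with Euclidean distance 5.099. For 6 points, brute-force pairwise comparison is shown above. For large n, the divide-and-conquer algorithm (sort by x, recurse on halves, check the dividing strip) achieves O(n log n).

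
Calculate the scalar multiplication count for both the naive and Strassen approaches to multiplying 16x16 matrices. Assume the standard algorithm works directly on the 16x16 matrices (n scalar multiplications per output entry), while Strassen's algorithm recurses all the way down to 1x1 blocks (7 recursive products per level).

Matrix multiplication for 16x16 matrices:

Standard algorithm: 16^3 = 4096 multiplications
Strassen's algorithm: 7^(log2(16)) = 7^4 = 2401 multiplications
Savings: 4096 - 2401 = 1695 multiplications

Standard: 4096 multiplications (16^3). Strassen: 2401 multiplications (7^4). Strassen reduces 8 recursive multiplications to 7 at each level.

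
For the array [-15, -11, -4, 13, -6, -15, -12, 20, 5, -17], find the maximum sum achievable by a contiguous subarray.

Using Kadane's algorithm on [-15, -11, -4, 13, -6, -15, -12, 20, 5, -17]:

Scanning through the array:
Position 1 (value -11): max_ending_here = -11, max_so_far = -11
Position 2 (value -4): max_ending_here = -4, max_so_far = -4
Position 3 (value 13): max_ending_here = 13, max_so_far = 13
Position 4 (value -6): max_ending_here = 7, max_so_far = 13
Position 5 (value -15): max_ending_here = -8, max_so_far = 13
Position 6 (value -12): max_ending_here = -12, max_so_far = 13
Position 7 (value 20): max_ending_here = 20, max_so_far = 20
Position 8 (value 5): max_ending_here = 25, max_so_far = 25
Position 9 (value -17): max_ending_here = 8, max_so_far = 25

Maximum subarray: [20, 5]
Maximum sum: 25

The maximum subarray is [20, 5] with sum 25. This subarray runs from index 7 to index 8.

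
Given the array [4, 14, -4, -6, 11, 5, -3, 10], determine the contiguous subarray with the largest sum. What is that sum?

Using Kadane's algorithm on [4, 14, -4, -6, 11, 5, -3, 10]:

Scanning through the array:
Position 1 (value 14): max_ending_here = 18, max_so_far = 18
Position 2 (value -4): max_ending_here = 14, max_so_far = 18
Position 3 (value -6): max_ending_here = 8, max_so_far = 18
Position 4 (value 11): max_ending_here = 19, max_so_far = 19
Position 5 (value 5): max_ending_here = 24, max_so_far = 24
Position 6 (value -3): max_ending_here = 21, max_so_far = 24
Position 7 (value 10): max_ending_here = 31, max_so_far = 31

Maximum subarray: [4, 14, -4, -6, 11, 5, -3, 10]
Maximum sum: 31

The maximum subarray is [4, 14, -4, -6, 11, 5, -3, 10] with sum 31. This subarray runs from index 0 to index 7.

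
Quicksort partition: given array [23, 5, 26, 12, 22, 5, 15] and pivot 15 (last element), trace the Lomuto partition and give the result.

Lomuto partition with pivot = 15:

Initial array: [23, 5, 26, 12, 22, 5, 15]

arr[0]=23 > 15: no swap
arr[1]=5 <= 15: swap with position 0, array becomes [5, 23, 26, 12, 22, 5, 15]
arr[2]=26 > 15: no swap
arr[3]=12 <= 15: swap with position 1, array becomes [5, 12, 26, 23, 22, 5, 15]
arr[4]=22 > 15: no swap
arr[5]=5 <= 15: swap with position 2, array becomes [5, 12, 5, 23, 22, 26, 15]

Place pivot at position 3: [5, 12, 5, 15, 22, 26, 23]
Pivot position: 3

After partitioning with pivot 15, the array becomes [5, 12, 5, 15, 22, 26, 23]. The pivot is placed at index 3. All elements to the left of the pivot are <= 15, and all elements to the right are > 15.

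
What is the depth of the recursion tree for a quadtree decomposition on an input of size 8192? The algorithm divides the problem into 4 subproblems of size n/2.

For divide and conquer with division factor 2:

Problem sizes at each level:
Level 0: 8192
Level 1: 4096
Level 2: 2048
Level 3: 1024
Level 4: 512
Level 5: 256
Level 6: 128
Level 7: 64
Level 8: 32
Level 9: 16
Level 10: 8
Level 11: 4
Level 12: 2
Level 13: 1

The root is level 0 and the size-1 base case is level 13 (the tree spans levels 0 through 13, i.e. 14 levels counting the root), so the depth is the number of divisions: log_2(8192) = 13

The recursion tree depth is log_2(8192) = 13. At each level, the problem size is divided by 2, so it takes 13 divisions to reduce to a base case of size 1. The algorithm makes 4 recursive calls at each level.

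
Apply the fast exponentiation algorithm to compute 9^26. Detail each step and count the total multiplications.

Computing 9^26 by squaring (build up from 9^1; each line after the first costs one multiplication):

9^1 = 9
9^2 = (9^1)^2 = 9^2 = 81
9^3 = 9 * 9^2 = 9 * 81 = 729
9^6 = (9^3)^2 = 729^2 = 531441
9^12 = (9^6)^2 = 531441^2 = 282429536481
9^13 = 9 * 9^12 = 9 * 282429536481 = 2541865828329
9^26 = (9^13)^2 = 2541865828329^2 = 6461081889226673298932241

Result: 6461081889226673298932241
Multiplications needed: 6 (6 lines after 9^1)

9^26 = 6461081889226673298932241. Using exponentiation by squaring, this requires 6 multiplications. The key idea: if the exponent is even, square the half-power; if odd, multiply by the base once.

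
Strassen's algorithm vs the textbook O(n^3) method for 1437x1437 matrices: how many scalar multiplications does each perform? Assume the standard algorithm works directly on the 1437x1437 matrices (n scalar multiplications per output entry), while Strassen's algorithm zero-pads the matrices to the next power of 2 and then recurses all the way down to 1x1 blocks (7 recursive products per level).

Matrix multiplication for 1437x1437 matrices:

Strassen's algorithm requires power-of-2 dimensions. Pad 1437x1437 to 2048x2048 (next power of 2).

Standard algorithm: 1437^3 = 2967360453 multiplications
Strassen's algorithm: 7^(log2(2048)) = 7^11 = 1977326743 multiplications
Savings: 2967360453 - 1977326743 = 990033710 multiplications

Standard: 2967360453 multiplications (1437^3). Strassen: 1977326743 multiplications (7^11, after padding to 2048x2048). Strassen reduces 8 recursive multiplications to 7 at each level.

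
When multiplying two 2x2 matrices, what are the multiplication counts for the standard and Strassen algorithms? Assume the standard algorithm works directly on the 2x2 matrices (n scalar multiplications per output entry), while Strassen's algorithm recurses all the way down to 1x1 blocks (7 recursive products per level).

Matrix multiplication for 2x2 matrices:

Standard algorithm: 2^3 = 8 multiplications
Strassen's algorithm: 7^(log2(2)) = 7^1 = 7 multiplications
Savings: 8 - 7 = 1 multiplications

Standard: 8 multiplications (2^3). Strassen: 7 multiplications (7^1). Strassen reduces 8 recursive multiplications to 7 at each level.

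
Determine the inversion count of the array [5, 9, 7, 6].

Finding inversions in [5, 9, 7, 6]:

(1, 2): arr[1]=9 > arr[2]=7
(1, 3): arr[1]=9 > arr[3]=6
(2, 3): arr[2]=7 > arr[3]=6

Total inversions: 3

The array has 3 inversion(s): (1,2), (1,3), (2,3). Each pair (i,j) satisfies i < j and arr[i] > arr[j].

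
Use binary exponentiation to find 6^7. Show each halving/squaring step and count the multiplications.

Computing 6^7 by squaring (build up from 6^1; each line after the first costs one multiplication):

6^1 = 6
6^2 = (6^1)^2 = 6^2 = 36
6^3 = 6 * 6^2 = 6 * 36 = 216
6^6 = (6^3)^2 = 216^2 = 46656
6^7 = 6 * 6^6 = 6 * 46656 = 279936

Result: 279936
Multiplications needed: 4 (4 lines after 6^1)

6^7 = 279936. Using exponentiation by squaring, this requires 4 multiplications. The key idea: if the exponent is even, square the half-power; if odd, multiply by the base once.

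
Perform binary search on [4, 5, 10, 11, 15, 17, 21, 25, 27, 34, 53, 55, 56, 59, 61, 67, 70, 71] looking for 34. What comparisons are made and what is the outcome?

Binary search for 34 in [4, 5, 10, 11, 15, 17, 21, 25, 27, 34, 53, 55, 56, 59, 61, 67, 70, 71]:

lo=0, hi=17, mid=8, arr[mid]=27 -> 27 < 34, search right half
lo=9, hi=17, mid=13, arr[mid]=59 -> 59 > 34, search left half
lo=9, hi=12, mid=10, arr[mid]=53 -> 53 > 34, search left half
lo=9, hi=9, mid=9, arr[mid]=34 -> Found target at index 9!

Binary search finds 34 at index 9 after 4 comparisons. The search repeatedly halves the search space by comparing with the middle element.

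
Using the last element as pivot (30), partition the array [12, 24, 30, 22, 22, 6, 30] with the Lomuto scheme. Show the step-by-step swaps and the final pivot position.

Lomuto partition with pivot = 30:

Initial array: [12, 24, 30, 22, 22, 6, 30]

arr[0]=12 <= 30: swap with position 0, array becomes [12, 24, 30, 22, 22, 6, 30]
arr[1]=24 <= 30: swap with position 1, array becomes [12, 24, 30, 22, 22, 6, 30]
arr[2]=30 <= 30: swap with position 2, array becomes [12, 24, 30, 22, 22, 6, 30]
arr[3]=22 <= 30: swap with position 3, array becomes [12, 24, 30, 22, 22, 6, 30]
arr[4]=22 <= 30: swap with position 4, array becomes [12, 24, 30, 22, 22, 6, 30]
arr[5]=6 <= 30: swap with position 5, array becomes [12, 24, 30, 22, 22, 6, 30]

Place pivot at position 6: [12, 24, 30, 22, 22, 6, 30]
Pivot position: 6

After partitioning with pivot 30, the array becomes [12, 24, 30, 22, 22, 6, 30]. The pivot is placed at index 6. All elements to the left of the pivot are <= 30, and all elements to the right are > 30.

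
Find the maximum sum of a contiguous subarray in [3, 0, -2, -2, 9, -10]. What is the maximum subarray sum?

Using Kadane's algorithm on [3, 0, -2, -2, 9, -10]:

Scanning through the array:
Position 1 (value 0): max_ending_here = 3, max_so_far = 3
Position 2 (value -2): max_ending_here = 1, max_so_far = 3
Position 3 (value -2): max_ending_here = -1, max_so_far = 3
Position 4 (value 9): max_ending_here = 9, max_so_far = 9
Position 5 (value -10): max_ending_here = -1, max_so_far = 9

Maximum subarray: [9]
Maximum sum: 9

The maximum subarray is [9] with sum 9. This subarray runs from index 4 to index 4.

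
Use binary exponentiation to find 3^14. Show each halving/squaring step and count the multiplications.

Computing 3^14 by squaring (build up from 3^1; each line after the first costs one multiplication):

3^1 = 3
3^2 = (3^1)^2 = 3^2 = 9
3^3 = 3 * 3^2 = 3 * 9 = 27
3^6 = (3^3)^2 = 27^2 = 729
3^7 = 3 * 3^6 = 3 * 729 = 2187
3^14 = (3^7)^2 = 2187^2 = 4782969

Result: 4782969
Multiplications needed: 5 (5 lines after 3^1)

3^14 = 4782969. Using exponentiation by squaring, this requires 5 multiplications. The key idea: if the exponent is even, square the half-power; if odd, multiply by the base once.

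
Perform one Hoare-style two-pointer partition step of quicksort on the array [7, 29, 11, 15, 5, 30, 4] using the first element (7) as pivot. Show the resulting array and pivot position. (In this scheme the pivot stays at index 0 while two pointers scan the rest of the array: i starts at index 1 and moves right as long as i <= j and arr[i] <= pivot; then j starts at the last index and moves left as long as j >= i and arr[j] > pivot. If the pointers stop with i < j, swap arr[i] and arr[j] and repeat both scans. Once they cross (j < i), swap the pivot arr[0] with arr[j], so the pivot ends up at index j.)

Hoare-style two-pointer partition with pivot = 7:

Initial array: [7, 29, 11, 15, 5, 30, 4]

Pointers start at i = 1, j = 6.
i stops at index 1 (arr[1]=29 > 7), j stops at index 6 (arr[6]=4 <= 7): swap arr[1] and arr[6], array becomes [7, 4, 11, 15, 5, 30, 29]
i stops at index 2 (arr[2]=11 > 7), j stops at index 4 (arr[4]=5 <= 7): swap arr[2] and arr[4], array becomes [7, 4, 5, 15, 11, 30, 29]
i ends at 3, j ends at 2: the pointers have crossed (j < i), so scanning stops.

Swap pivot arr[0] with arr[2] to place pivot at position 2: [5, 4, 7, 15, 11, 30, 29]
Pivot position: 2

After partitioning with pivot 7, the array becomes [5, 4, 7, 15, 11, 30, 29]. The pivot is placed at index 2. All elements to the left of the pivot are <= 7, and all elements to the right are > 7.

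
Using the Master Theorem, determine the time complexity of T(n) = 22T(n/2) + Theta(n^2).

Master Theorem for T(n) = 22T(n/2) + O(n^2):

a = 22, b = 2, c = 2
log_b(a) = log_2(22) = 4.4594

Case 1: c = 2 < log_2(22) = 4.4594
T(n) = O(n^(log_2 22))

For T(n) = 22T(n/2) + O(n^2): log_2(22) = 4.4594. This is Case 1 of the Master Theorem (c < log_b(a), work dominated by leaves), giving O(n^(log_2 22)).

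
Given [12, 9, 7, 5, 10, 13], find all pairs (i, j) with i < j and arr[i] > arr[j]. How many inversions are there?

Finding inversions in [12, 9, 7, 5, 10, 13]:

(0, 1): arr[0]=12 > arr[1]=9
(0, 2): arr[0]=12 > arr[2]=7
(0, 3): arr[0]=12 > arr[3]=5
(0, 4): arr[0]=12 > arr[4]=10
(1, 2): arr[1]=9 > arr[2]=7
(1, 3): arr[1]=9 > arr[3]=5
(2, 3): arr[2]=7 > arr[3]=5

Total inversions: 7

The array has 7 inversion(s): (0,1), (0,2), (0,3), (0,4), (1,2), (1,3), (2,3). Each pair (i,j) satisfies i < j and arr[i] > arr[j].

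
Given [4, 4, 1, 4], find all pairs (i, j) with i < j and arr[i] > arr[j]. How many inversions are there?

Finding inversions in [4, 4, 1, 4]:

(0, 2): arr[0]=4 > arr[2]=1
(1, 2): arr[1]=4 > arr[2]=1

Total inversions: 2

The array has 2 inversion(s): (0,2), (1,2). Each pair (i,j) satisfies i < j and arr[i] > arr[j].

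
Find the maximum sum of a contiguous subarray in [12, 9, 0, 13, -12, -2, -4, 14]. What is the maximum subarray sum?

Using Kadane's algorithm on [12, 9, 0, 13, -12, -2, -4, 14]:

Scanning through the array:
Position 1 (value 9): max_ending_here = 21, max_so_far = 21
Position 2 (value 0): max_ending_here = 21, max_so_far = 21
Position 3 (value 13): max_ending_here = 34, max_so_far = 34
Position 4 (value -12): max_ending_here = 22, max_so_far = 34
Position 5 (value -2): max_ending_here = 20, max_so_far = 34
Position 6 (value -4): max_ending_here = 16, max_so_far = 34
Position 7 (value 14): max_ending_here = 30, max_so_far = 34

Maximum subarray: [12, 9, 0, 13]
Maximum sum: 34

The maximum subarray is [12, 9, 0, 13] with sum 34. This subarray runs from index 0 to index 3.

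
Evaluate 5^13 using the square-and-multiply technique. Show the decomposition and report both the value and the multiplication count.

Computing 5^13 by squaring (build up from 5^1; each line after the first costs one multiplication):

5^1 = 5
5^2 = (5^1)^2 = 5^2 = 25
5^3 = 5 * 5^2 = 5 * 25 = 125
5^6 = (5^3)^2 = 125^2 = 15625
5^12 = (5^6)^2 = 15625^2 = 244140625
5^13 = 5 * 5^12 = 5 * 244140625 = 1220703125

Result: 1220703125
Multiplications needed: 5 (5 lines after 5^1)

5^13 = 1220703125. Using exponentiation by squaring, this requires 5 multiplications. The key idea: if the exponent is even, square the half-power; if odd, multiply by the base once.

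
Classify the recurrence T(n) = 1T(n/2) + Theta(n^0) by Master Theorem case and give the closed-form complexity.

Master Theorem for T(n) = 1T(n/2) + O(n^0):

a = 1, b = 2, c = 0
log_b(a) = log_2(1) = 0.0000

Case 2: c = 0 = log_2(1) = 0.0000
T(n) = O(n^0 log n) = O(log n)

For T(n) = 1T(n/2) + O(n^0): log_2(1) = 0.0000. This is Case 2 of the Master Theorem (c = log_b(a), equal work at all levels), giving O(log n).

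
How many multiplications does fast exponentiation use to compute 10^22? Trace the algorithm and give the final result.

Computing 10^22 by squaring (build up from 10^1; each line after the first costs one multiplication):

10^1 = 10
10^2 = (10^1)^2 = 10^2 = 100
10^4 = (10^2)^2 = 100^2 = 10000
10^5 = 10 * 10^4 = 10 * 10000 = 100000
10^10 = (10^5)^2 = 100000^2 = 10000000000
10^11 = 10 * 10^10 = 10 * 10000000000 = 100000000000
10^22 = (10^11)^2 = 100000000000^2 = 10000000000000000000000

Result: 10000000000000000000000
Multiplications needed: 6 (6 lines after 10^1)

10^22 = 10000000000000000000000. Using exponentiation by squaring, this requires 6 multiplications. The key idea: if the exponent is even, square the half-power; if odd, multiply by the base once.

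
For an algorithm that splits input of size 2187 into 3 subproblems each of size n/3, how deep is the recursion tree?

For divide and conquer with division factor 3:

Problem sizes at each level:
Level 0: 2187
Level 1: 729
Level 2: 243
Level 3: 81
Level 4: 27
Level 5: 9
Level 6: 3
Level 7: 1

The root is level 0 and the size-1 base case is level 7 (the tree spans levels 0 through 7, i.e. 8 levels counting the root), so the depth is the number of divisions: log_3(2187) = 7

The recursion tree depth is log_3(2187) = 7. At each level, the problem size is divided by 3, so it takes 7 divisions to reduce to a base case of size 1. The algorithm makes 3 recursive calls at each level.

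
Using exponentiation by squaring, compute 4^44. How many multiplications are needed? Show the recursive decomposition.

Computing 4^44 by squaring (build up from 4^1; each line after the first costs one multiplication):

4^1 = 4
4^2 = (4^1)^2 = 4^2 = 16
4^4 = (4^2)^2 = 16^2 = 256
4^5 = 4 * 4^4 = 4 * 256 = 1024
4^10 = (4^5)^2 = 1024^2 = 1048576
4^11 = 4 * 4^10 = 4 * 1048576 = 4194304
4^22 = (4^11)^2 = 4194304^2 = 17592186044416
4^44 = (4^22)^2 = 17592186044416^2 = 309485009821345068724781056

Result: 309485009821345068724781056
Multiplications needed: 7 (7 lines after 4^1)

4^44 = 309485009821345068724781056. Using exponentiation by squaring, this requires 7 multiplications. The key idea: if the exponent is even, square the half-power; if odd, multiply by the base once.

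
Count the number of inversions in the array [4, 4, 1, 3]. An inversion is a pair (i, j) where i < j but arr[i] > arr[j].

Finding inversions in [4, 4, 1, 3]:

(0, 2): arr[0]=4 > arr[2]=1
(0, 3): arr[0]=4 > arr[3]=3
(1, 2): arr[1]=4 > arr[2]=1
(1, 3): arr[1]=4 > arr[3]=3

Total inversions: 4

The array has 4 inversion(s): (0,2), (0,3), (1,2), (1,3). Each pair (i,j) satisfies i < j and arr[i] > arr[j].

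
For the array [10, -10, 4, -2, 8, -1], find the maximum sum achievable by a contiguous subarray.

Using Kadane's algorithm on [10, -10, 4, -2, 8, -1]:

Scanning through the array:
Position 1 (value -10): max_ending_here = 0, max_so_far = 10
Position 2 (value 4): max_ending_here = 4, max_so_far = 10
Position 3 (value -2): max_ending_here = 2, max_so_far = 10
Position 4 (value 8): max_ending_here = 10, max_so_far = 10
Position 5 (value -1): max_ending_here = 9, max_so_far = 10

Maximum subarray: [10]
Maximum sum: 10

The maximum subarray is [10] with sum 10. This subarray runs from index 0 to index 0.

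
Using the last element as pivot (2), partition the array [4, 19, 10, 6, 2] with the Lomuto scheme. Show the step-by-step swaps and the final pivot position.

Lomuto partition with pivot = 2:

Initial array: [4, 19, 10, 6, 2]

arr[0]=4 > 2: no swap
arr[1]=19 > 2: no swap
arr[2]=10 > 2: no swap
arr[3]=6 > 2: no swap

Place pivot at position 0: [2, 19, 10, 6, 4]
Pivot position: 0

After partitioning with pivot 2, the array becomes [2, 19, 10, 6, 4]. The pivot is placed at index 0. All elements to the left of the pivot are <= 2, and all elements to the right are > 2.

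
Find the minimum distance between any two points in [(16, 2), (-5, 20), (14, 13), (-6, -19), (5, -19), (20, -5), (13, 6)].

Computing all pairwise distances among 7 points:

d((16, 2), (-5, 20)) = 27.6586
d((16, 2), (14, 13)) = 11.1803
d((16, 2), (-6, -19)) = 30.4138
d((16, 2), (5, -19)) = 23.7065
d((16, 2), (20, -5)) = 8.0623
d((16, 2), (13, 6)) = 5.0 <-- minimum
d((-5, 20), (14, 13)) = 20.2485
d((-5, 20), (-6, -19)) = 39.0128
d((-5, 20), (5, -19)) = 40.2616
d((-5, 20), (20, -5)) = 35.3553
d((-5, 20), (13, 6)) = 22.8035
d((14, 13), (-6, -19)) = 37.7359
d((14, 13), (5, -19)) = 33.2415
d((14, 13), (20, -5)) = 18.9737
d((14, 13), (13, 6)) = 7.0711
d((-6, -19), (5, -19)) = 11.0
d((-6, -19), (20, -5)) = 29.5296
d((-6, -19), (13, 6)) = 31.4006
d((5, -19), (20, -5)) = 20.5183
d((5, -19), (13, 6)) = 26.2488
d((20, -5), (13, 6)) = 13.0384

Closest pair: (16, 2) and (13, 6) with distance 5.0

The closest pair is (16, 2) and (13, 6) with Euclidean distance 5.0. For 7 points, brute-force pairwise comparison is shown above. For large n, the divide-and-conquer algorithm (sort by x, recurse on halves, check the dividing strip) achieves O(n log n).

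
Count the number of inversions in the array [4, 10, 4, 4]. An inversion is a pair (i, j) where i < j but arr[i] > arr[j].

Finding inversions in [4, 10, 4, 4]:

(1, 2): arr[1]=10 > arr[2]=4
(1, 3): arr[1]=10 > arr[3]=4

Total inversions: 2

The array has 2 inversion(s): (1,2), (1,3). Each pair (i,j) satisfies i < j and arr[i] > arr[j].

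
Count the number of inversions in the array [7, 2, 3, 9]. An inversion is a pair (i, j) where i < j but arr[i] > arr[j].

Finding inversions in [7, 2, 3, 9]:

(0, 1): arr[0]=7 > arr[1]=2
(0, 2): arr[0]=7 > arr[2]=3

Total inversions: 2

The array has 2 inversion(s): (0,1), (0,2). Each pair (i,j) satisfies i < j and arr[i] > arr[j].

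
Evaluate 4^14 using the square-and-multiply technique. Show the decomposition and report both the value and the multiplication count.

Computing 4^14 by squaring (build up from 4^1; each line after the first costs one multiplication):

4^1 = 4
4^2 = (4^1)^2 = 4^2 = 16
4^3 = 4 * 4^2 = 4 * 16 = 64
4^6 = (4^3)^2 = 64^2 = 4096
4^7 = 4 * 4^6 = 4 * 4096 = 16384
4^14 = (4^7)^2 = 16384^2 = 268435456

Result: 268435456
Multiplications needed: 5 (5 lines after 4^1)

4^14 = 268435456. Using exponentiation by squaring, this requires 5 multiplications. The key idea: if the exponent is even, square the half-power; if odd, multiply by the base once.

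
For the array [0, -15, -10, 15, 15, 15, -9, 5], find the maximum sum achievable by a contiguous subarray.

Using Kadane's algorithm on [0, -15, -10, 15, 15, 15, -9, 5]:

Scanning through the array:
Position 1 (value -15): max_ending_here = -15, max_so_far = 0
Position 2 (value -10): max_ending_here = -10, max_so_far = 0
Position 3 (value 15): max_ending_here = 15, max_so_far = 15
Position 4 (value 15): max_ending_here = 30, max_so_far = 30
Position 5 (value 15): max_ending_here = 45, max_so_far = 45
Position 6 (value -9): max_ending_here = 36, max_so_far = 45
Position 7 (value 5): max_ending_here = 41, max_so_far = 45

Maximum subarray: [15, 15, 15]
Maximum sum: 45

The maximum subarray is [15, 15, 15] with sum 45. This subarray runs from index 3 to index 5.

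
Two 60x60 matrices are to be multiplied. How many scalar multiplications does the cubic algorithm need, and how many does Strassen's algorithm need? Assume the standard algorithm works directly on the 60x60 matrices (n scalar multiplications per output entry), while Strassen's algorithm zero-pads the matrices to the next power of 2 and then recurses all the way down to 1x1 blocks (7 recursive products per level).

Matrix multiplication for 60x60 matrices:

Strassen's algorithm requires power-of-2 dimensions. Pad 60x60 to 64x64 (next power of 2).

Standard algorithm: 60^3 = 216000 multiplications
Strassen's algorithm: 7^(log2(64)) = 7^6 = 117649 multiplications
Savings: 216000 - 117649 = 98351 multiplications

Standard: 216000 multiplications (60^3). Strassen: 117649 multiplications (7^6, after padding to 64x64). Strassen reduces 8 recursive multiplications to 7 at each level.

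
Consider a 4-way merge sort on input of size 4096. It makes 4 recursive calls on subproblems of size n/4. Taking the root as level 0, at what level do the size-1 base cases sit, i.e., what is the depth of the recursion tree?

For divide and conquer with division factor 4:

Problem sizes at each level:
Level 0: 4096
Level 1: 1024
Level 2: 256
Level 3: 64
Level 4: 16
Level 5: 4
Level 6: 1

The root is level 0 and the size-1 base case is level 6 (the tree spans levels 0 through 6, i.e. 7 levels counting the root), so the depth is the number of divisions: log_4(4096) = 6

The recursion tree depth is log_4(4096) = 6. At each level, the problem size is divided by 4, so it takes 6 divisions to reduce to a base case of size 1. The algorithm makes 4 recursive calls at each level.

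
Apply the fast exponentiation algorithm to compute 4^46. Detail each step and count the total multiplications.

Computing 4^46 by squaring (build up from 4^1; each line after the first costs one multiplication):

4^1 = 4
4^2 = (4^1)^2 = 4^2 = 16
4^4 = (4^2)^2 = 16^2 = 256
4^5 = 4 * 4^4 = 4 * 256 = 1024
4^10 = (4^5)^2 = 1024^2 = 1048576
4^11 = 4 * 4^10 = 4 * 1048576 = 4194304
4^22 = (4^11)^2 = 4194304^2 = 17592186044416
4^23 = 4 * 4^22 = 4 * 17592186044416 = 70368744177664
4^46 = (4^23)^2 = 70368744177664^2 = 4951760157141521099596496896

Result: 4951760157141521099596496896
Multiplications needed: 8 (8 lines after 4^1)

4^46 = 4951760157141521099596496896. Using exponentiation by squaring, this requires 8 multiplications. The key idea: if the exponent is even, square the half-power; if odd, multiply by the base once.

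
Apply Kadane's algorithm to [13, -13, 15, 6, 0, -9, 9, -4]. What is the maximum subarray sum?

Using Kadane's algorithm on [13, -13, 15, 6, 0, -9, 9, -4]:

Scanning through the array:
Position 1 (value -13): max_ending_here = 0, max_so_far = 13
Position 2 (value 15): max_ending_here = 15, max_so_far = 15
Position 3 (value 6): max_ending_here = 21, max_so_far = 21
Position 4 (value 0): max_ending_here = 21, max_so_far = 21
Position 5 (value -9): max_ending_here = 12, max_so_far = 21
Position 6 (value 9): max_ending_here = 21, max_so_far = 21
Position 7 (value -4): max_ending_here = 17, max_so_far = 21

Maximum subarray: [13, -13, 15, 6]
Maximum sum: 21

The maximum subarray is [13, -13, 15, 6] with sum 21. This subarray runs from index 0 to index 3.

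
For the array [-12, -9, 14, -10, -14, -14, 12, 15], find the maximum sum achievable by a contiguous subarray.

Using Kadane's algorithm on [-12, -9, 14, -10, -14, -14, 12, 15]:

Scanning through the array:
Position 1 (value -9): max_ending_here = -9, max_so_far = -9
Position 2 (value 14): max_ending_here = 14, max_so_far = 14
Position 3 (value -10): max_ending_here = 4, max_so_far = 14
Position 4 (value -14): max_ending_here = -10, max_so_far = 14
Position 5 (value -14): max_ending_here = -14, max_so_far = 14
Position 6 (value 12): max_ending_here = 12, max_so_far = 14
Position 7 (value 15): max_ending_here = 27, max_so_far = 27

Maximum subarray: [12, 15]
Maximum sum: 27

The maximum subarray is [12, 15] with sum 27. This subarray runs from index 6 to index 7.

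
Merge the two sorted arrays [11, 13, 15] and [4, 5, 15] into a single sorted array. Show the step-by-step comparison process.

Merging process:

Compare 11 vs 4: take 4 from right. Merged: [4]
Compare 11 vs 5: take 5 from right. Merged: [4, 5]
Compare 11 vs 15: take 11 from left. Merged: [4, 5, 11]
Compare 13 vs 15: take 13 from left. Merged: [4, 5, 11, 13]
Compare 15 vs 15: take 15 from left. Merged: [4, 5, 11, 13, 15]
Append remaining from right: [15]. Merged: [4, 5, 11, 13, 15, 15]

Final merged array: [4, 5, 11, 13, 15, 15]
Total comparisons: 5

The merged array is [4, 5, 11, 13, 15, 15], requiring 5 comparisons. The merge step runs in O(n) time where n is the total number of elements.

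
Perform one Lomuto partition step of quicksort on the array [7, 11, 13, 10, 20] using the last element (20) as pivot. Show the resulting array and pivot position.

Lomuto partition with pivot = 20:

Initial array: [7, 11, 13, 10, 20]

arr[0]=7 <= 20: swap with position 0, array becomes [7, 11, 13, 10, 20]
arr[1]=11 <= 20: swap with position 1, array becomes [7, 11, 13, 10, 20]
arr[2]=13 <= 20: swap with position 2, array becomes [7, 11, 13, 10, 20]
arr[3]=10 <= 20: swap with position 3, array becomes [7, 11, 13, 10, 20]

Place pivot at position 4: [7, 11, 13, 10, 20]
Pivot position: 4

After partitioning with pivot 20, the array becomes [7, 11, 13, 10, 20]. The pivot is placed at index 4. All elements to the left of the pivot are <= 20, and all elements to the right are > 20.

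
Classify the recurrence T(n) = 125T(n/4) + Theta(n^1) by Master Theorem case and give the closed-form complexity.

Master Theorem for T(n) = 125T(n/4) + O(n^1):

a = 125, b = 4, c = 1
log_b(a) = log_4(125) = 3.4829

Case 1: c = 1 < log_4(125) = 3.4829
T(n) = O(n^(log_4 125))

For T(n) = 125T(n/4) + O(n^1): log_4(125) = 3.4829. This is Case 1 of the Master Theorem (c < log_b(a), work dominated by leaves), giving O(n^(log_4 125)).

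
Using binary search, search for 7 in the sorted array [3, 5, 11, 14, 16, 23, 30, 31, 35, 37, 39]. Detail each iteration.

Binary search for 7 in [3, 5, 11, 14, 16, 23, 30, 31, 35, 37, 39]:

lo=0, hi=10, mid=5, arr[mid]=23 -> 23 > 7, search left half
lo=0, hi=4, mid=2, arr[mid]=11 -> 11 > 7, search left half
lo=0, hi=1, mid=0, arr[mid]=3 -> 3 < 7, search right half
lo=1, hi=1, mid=1, arr[mid]=5 -> 5 < 7, search right half
lo=2 > hi=1, target 7 not found

Binary search determines that 7 is not in the array after 4 comparisons. The search space was exhausted without finding the target.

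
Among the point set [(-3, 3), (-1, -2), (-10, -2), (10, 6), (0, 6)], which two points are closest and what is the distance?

Computing all pairwise distances among 5 points:

d((-3, 3), (-1, -2)) = 5.3852
d((-3, 3), (-10, -2)) = 8.6023
d((-3, 3), (10, 6)) = 13.3417
d((-3, 3), (0, 6)) = 4.2426 <-- minimum
d((-1, -2), (-10, -2)) = 9.0
d((-1, -2), (10, 6)) = 13.6015
d((-1, -2), (0, 6)) = 8.0623
d((-10, -2), (10, 6)) = 21.5407
d((-10, -2), (0, 6)) = 12.8062
d((10, 6), (0, 6)) = 10.0

Closest pair: (-3, 3) and (0, 6) with distance 4.2426

The closest pair is (-3, 3) and (0, 6) with Euclidean distance 4.2426. For 5 points, brute-force pairwise comparison is shown above. For large n, the divide-and-conquer algorithm (sort by x, recurse on halves, check the dividing strip) achieves O(n log n).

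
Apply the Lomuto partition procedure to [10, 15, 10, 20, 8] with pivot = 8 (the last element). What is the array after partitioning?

Lomuto partition with pivot = 8:

Initial array: [10, 15, 10, 20, 8]

arr[0]=10 > 8: no swap
arr[1]=15 > 8: no swap
arr[2]=10 > 8: no swap
arr[3]=20 > 8: no swap

Place pivot at position 0: [8, 15, 10, 20, 10]
Pivot position: 0

After partitioning with pivot 8, the array becomes [8, 15, 10, 20, 10]. The pivot is placed at index 0. All elements to the left of the pivot are <= 8, and all elements to the right are > 8.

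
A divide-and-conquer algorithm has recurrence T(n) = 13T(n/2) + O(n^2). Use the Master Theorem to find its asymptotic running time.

Master Theorem for T(n) = 13T(n/2) + O(n^2):

a = 13, b = 2, c = 2
log_b(a) = log_2(13) = 3.7004

Case 1: c = 2 < log_2(13) = 3.7004
T(n) = O(n^(log_2 13))

For T(n) = 13T(n/2) + O(n^2): log_2(13) = 3.7004. This is Case 1 of the Master Theorem (c < log_b(a), work dominated by leaves), giving O(n^(log_2 13)).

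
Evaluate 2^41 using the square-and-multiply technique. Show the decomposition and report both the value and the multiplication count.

Computing 2^41 by squaring (build up from 2^1; each line after the first costs one multiplication):

2^1 = 2
2^2 = (2^1)^2 = 2^2 = 4
2^4 = (2^2)^2 = 4^2 = 16
2^5 = 2 * 2^4 = 2 * 16 = 32
2^10 = (2^5)^2 = 32^2 = 1024
2^20 = (2^10)^2 = 1024^2 = 1048576
2^40 = (2^20)^2 = 1048576^2 = 1099511627776
2^41 = 2 * 2^40 = 2 * 1099511627776 = 2199023255552

Result: 2199023255552
Multiplications needed: 7 (7 lines after 2^1)

2^41 = 2199023255552. Using exponentiation by squaring, this requires 7 multiplications. The key idea: if the exponent is even, square the half-power; if odd, multiply by the base once.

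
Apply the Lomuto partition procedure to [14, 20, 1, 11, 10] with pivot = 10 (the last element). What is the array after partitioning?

Lomuto partition with pivot = 10:

Initial array: [14, 20, 1, 11, 10]

arr[0]=14 > 10: no swap
arr[1]=20 > 10: no swap
arr[2]=1 <= 10: swap with position 0, array becomes [1, 20, 14, 11, 10]
arr[3]=11 > 10: no swap

Place pivot at position 1: [1, 10, 14, 11, 20]
Pivot position: 1

After partitioning with pivot 10, the array becomes [1, 10, 14, 11, 20]. The pivot is placed at index 1. All elements to the left of the pivot are <= 10, and all elements to the right are > 10.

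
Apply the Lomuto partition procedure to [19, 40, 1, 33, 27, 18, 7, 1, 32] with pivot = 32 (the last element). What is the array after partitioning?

Lomuto partition with pivot = 32:

Initial array: [19, 40, 1, 33, 27, 18, 7, 1, 32]

arr[0]=19 <= 32: swap with position 0, array becomes [19, 40, 1, 33, 27, 18, 7, 1, 32]
arr[1]=40 > 32: no swap
arr[2]=1 <= 32: swap with position 1, array becomes [19, 1, 40, 33, 27, 18, 7, 1, 32]
arr[3]=33 > 32: no swap
arr[4]=27 <= 32: swap with position 2, array becomes [19, 1, 27, 33, 40, 18, 7, 1, 32]
arr[5]=18 <= 32: swap with position 3, array becomes [19, 1, 27, 18, 40, 33, 7, 1, 32]
arr[6]=7 <= 32: swap with position 4, array becomes [19, 1, 27, 18, 7, 33, 40, 1, 32]
arr[7]=1 <= 32: swap with position 5, array becomes [19, 1, 27, 18, 7, 1, 40, 33, 32]

Place pivot at position 6: [19, 1, 27, 18, 7, 1, 32, 33, 40]
Pivot position: 6

After partitioning with pivot 32, the array becomes [19, 1, 27, 18, 7, 1, 32, 33, 40]. The pivot is placed at index 6. All elements to the left of the pivot are <= 32, and all elements to the right are > 32.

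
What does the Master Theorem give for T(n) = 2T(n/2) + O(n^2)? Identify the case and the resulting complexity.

Master Theorem for T(n) = 2T(n/2) + O(n^2):

a = 2, b = 2, c = 2
log_b(a) = log_2(2) = 1.0000

Case 3: c = 2 > log_2(2) = 1.0000
T(n) = O(n^2) = O(n^2)

For T(n) = 2T(n/2) + O(n^2): log_2(2) = 1.0000. This is Case 3 of the Master Theorem (c > log_b(a), work dominated by root), giving O(n^2).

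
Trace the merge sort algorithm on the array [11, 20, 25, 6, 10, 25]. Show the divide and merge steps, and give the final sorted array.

Merge sort trace:

Split: [11, 20, 25, 6, 10, 25] -> [11, 20, 25] and [6, 10, 25]
  Split: [11, 20, 25] -> [11] and [20, 25]
    Split: [20, 25] -> [20] and [25]
    Merge: [20] + [25] -> [20, 25]
  Merge: [11] + [20, 25] -> [11, 20, 25]
  Split: [6, 10, 25] -> [6] and [10, 25]
    Split: [10, 25] -> [10] and [25]
    Merge: [10] + [25] -> [10, 25]
  Merge: [6] + [10, 25] -> [6, 10, 25]
Merge: [11, 20, 25] + [6, 10, 25] -> [6, 10, 11, 20, 25, 25]

Final sorted array: [6, 10, 11, 20, 25, 25]

The merge sort proceeds by recursively splitting the array and merging sorted halves.
After all merges, the sorted array is [6, 10, 11, 20, 25, 25].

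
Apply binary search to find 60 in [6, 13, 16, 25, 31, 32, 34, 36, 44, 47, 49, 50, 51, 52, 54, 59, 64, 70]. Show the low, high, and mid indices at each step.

Binary search for 60 in [6, 13, 16, 25, 31, 32, 34, 36, 44, 47, 49, 50, 51, 52, 54, 59, 64, 70]:

lo=0, hi=17, mid=8, arr[mid]=44 -> 44 < 60, search right half
lo=9, hi=17, mid=13, arr[mid]=52 -> 52 < 60, search right half
lo=14, hi=17, mid=15, arr[mid]=59 -> 59 < 60, search right half
lo=16, hi=17, mid=16, arr[mid]=64 -> 64 > 60, search left half
lo=16 > hi=15, target 60 not found

Binary search determines that 60 is not in the array after 4 comparisons. The search space was exhausted without finding the target.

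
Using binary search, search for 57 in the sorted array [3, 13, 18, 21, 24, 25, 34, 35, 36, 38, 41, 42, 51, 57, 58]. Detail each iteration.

Binary search for 57 in [3, 13, 18, 21, 24, 25, 34, 35, 36, 38, 41, 42, 51, 57, 58]:

lo=0, hi=14, mid=7, arr[mid]=35 -> 35 < 57, search right half
lo=8, hi=14, mid=11, arr[mid]=42 -> 42 < 57, search right half
lo=12, hi=14, mid=13, arr[mid]=57 -> Found target at index 13!

Binary search finds 57 at index 13 after 3 comparisons. The search repeatedly halves the search space by comparing with the middle element.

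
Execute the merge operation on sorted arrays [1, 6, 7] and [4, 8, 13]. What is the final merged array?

Merging process:

Compare 1 vs 4: take 1 from left. Merged: [1]
Compare 6 vs 4: take 4 from right. Merged: [1, 4]
Compare 6 vs 8: take 6 from left. Merged: [1, 4, 6]
Compare 7 vs 8: take 7 from left. Merged: [1, 4, 6, 7]
Append remaining from right: [8, 13]. Merged: [1, 4, 6, 7, 8, 13]

Final merged array: [1, 4, 6, 7, 8, 13]
Total comparisons: 4

The merged array is [1, 4, 6, 7, 8, 13], requiring 4 comparisons. The merge step runs in O(n) time where n is the total number of elements.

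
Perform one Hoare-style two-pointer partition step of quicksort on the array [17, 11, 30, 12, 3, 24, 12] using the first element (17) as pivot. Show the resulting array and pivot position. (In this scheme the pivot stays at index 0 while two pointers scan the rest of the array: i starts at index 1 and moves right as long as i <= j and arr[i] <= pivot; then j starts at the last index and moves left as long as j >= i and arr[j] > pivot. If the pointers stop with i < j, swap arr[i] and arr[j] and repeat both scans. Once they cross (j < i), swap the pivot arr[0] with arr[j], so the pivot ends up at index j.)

Hoare-style two-pointer partition with pivot = 17:

Initial array: [17, 11, 30, 12, 3, 24, 12]

Pointers start at i = 1, j = 6.
i stops at index 2 (arr[2]=30 > 17), j stops at index 6 (arr[6]=12 <= 17): swap arr[2] and arr[6], array becomes [17, 11, 12, 12, 3, 24, 30]
i ends at 5, j ends at 4: the pointers have crossed (j < i), so scanning stops.

Swap pivot arr[0] with arr[4] to place pivot at position 4: [3, 11, 12, 12, 17, 24, 30]
Pivot position: 4

After partitioning with pivot 17, the array becomes [3, 11, 12, 12, 17, 24, 30]. The pivot is placed at index 4. All elements to the left of the pivot are <= 17, and all elements to the right are > 17.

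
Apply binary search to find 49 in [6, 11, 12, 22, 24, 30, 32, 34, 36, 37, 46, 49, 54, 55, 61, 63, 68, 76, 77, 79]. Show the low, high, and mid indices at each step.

Binary search for 49 in [6, 11, 12, 22, 24, 30, 32, 34, 36, 37, 46, 49, 54, 55, 61, 63, 68, 76, 77, 79]:

lo=0, hi=19, mid=9, arr[mid]=37 -> 37 < 49, search right half
lo=10, hi=19, mid=14, arr[mid]=61 -> 61 > 49, search left half
lo=10, hi=13, mid=11, arr[mid]=49 -> Found target at index 11!

Binary search finds 49 at index 11 after 3 comparisons. The search repeatedly halves the search space by comparing with the middle element.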